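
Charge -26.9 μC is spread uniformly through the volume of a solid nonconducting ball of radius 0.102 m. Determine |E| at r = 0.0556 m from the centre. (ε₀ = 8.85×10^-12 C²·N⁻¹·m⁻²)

By spherical symmetry E is radial; choose a Gaussian sphere of radius r = 0.0556 m (r < R).
For a uniform sphere the enclosed fraction is (r/R)³, so Q_enc = (-26.9 μC)(0.0556/0.102)³ = -4.357e-6 C.
Applying ∮E·dA = Q_enc/ε₀ with Φ = E(4πr²):
E = |Q_enc|/(4πε₀r²) = (4.357×10^-6)/(4π·8.85×10^-12·(0.0556)²) = 1.27e7 N/C.

|E| ≈ 1.27×10^7 N/C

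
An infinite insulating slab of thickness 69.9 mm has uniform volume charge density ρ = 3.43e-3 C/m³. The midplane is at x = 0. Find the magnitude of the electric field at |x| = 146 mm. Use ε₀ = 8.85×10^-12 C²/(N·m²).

1.35e7 N/C

The point |x| = 146 mm lies outside the slab (half-thickness 0.03495 m). A symmetric pillbox spanning the full slab encloses Q_enc = ρ·d·A.
Flux = 2EA ⇒ E = |ρ|d/(2ε₀), independent of distance outside.
E = (3.43e-3)(0.0699)/(2·8.85×10^-12) = 1.35e7 N/C.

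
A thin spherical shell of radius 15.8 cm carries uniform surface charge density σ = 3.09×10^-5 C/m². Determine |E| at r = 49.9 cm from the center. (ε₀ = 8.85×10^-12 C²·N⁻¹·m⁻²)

Use a concentric Gaussian sphere at r = 49.9 cm (r > 15.8 cm).
The entire shell is enclosed: Q_enc = σ·4πR² = (3.09×10^-5)·4π·(0.158)² = 9.694e-6 C.
Applying ∮E·dA = Q_enc/ε₀ with Φ = E(4πr²):
E = |Q_enc|/(4πε₀r²) = (9.694×10^-6)/(4π·8.85×10^-12·(0.499)²) = 3.50×10^5 N/C.

E ≈ 3.50e5 N/C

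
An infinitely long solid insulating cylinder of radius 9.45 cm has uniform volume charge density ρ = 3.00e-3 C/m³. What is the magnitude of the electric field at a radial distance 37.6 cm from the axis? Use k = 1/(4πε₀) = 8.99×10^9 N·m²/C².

|E| = 4.02×10^6 N/C

Choose a coaxial cylinder of radius r = 37.6 cm (arbitrary length L) as the Gaussian surface (r > 9.45 cm, full cross-section enclosed).
λ_enc = ρ·πR² = (3.00×10^-3)π(0.0945)² = 8.417e-5 C/m.
Since E is radial and uniform over the curved surface, Φ = E·2πrL = Q_enc/ε₀ = λ_enc L/ε₀.
E = 2k|λ_enc|/r = 2(8.99×10^9)(8.417e-5)/(0.376) = 4.02×10^6 N/C.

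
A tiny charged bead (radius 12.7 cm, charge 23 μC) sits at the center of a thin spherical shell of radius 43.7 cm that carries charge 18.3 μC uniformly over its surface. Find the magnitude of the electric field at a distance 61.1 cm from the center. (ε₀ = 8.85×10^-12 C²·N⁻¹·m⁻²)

Take a concentric spherical Gaussian surface of radius r = 61.1 cm (r > 43.7 cm, enclosing both).
Q_enc = (23 μC) + (18.3 μC) = 4.13×10^-5 C.
Gauss's law: E·4πr² = Q_enc/ε₀.
E = |Q_enc|/(4πε₀r²) = (4.13×10^-5)/(4π·8.85×10^-12·(0.611)²) = 9.95×10^5 N/C.

|E| = 9.95×10^5 N/C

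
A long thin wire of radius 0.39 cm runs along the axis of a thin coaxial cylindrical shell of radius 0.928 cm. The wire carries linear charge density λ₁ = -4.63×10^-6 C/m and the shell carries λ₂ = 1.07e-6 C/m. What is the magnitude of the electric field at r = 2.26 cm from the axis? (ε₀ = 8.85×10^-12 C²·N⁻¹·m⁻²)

2.83e6 V/m

Choose a coaxial cylinder of radius r = 2.26 cm (arbitrary length L) as the Gaussian surface (r > 0.928 cm, enclosing both).
λ_enc = λ₁ + λ₂ = (-4.63×10^-6) + (1.07e-6) = -3.56×10^-6 C/m.
Applying ∮E·dA = Q_enc/ε₀ with the end caps contributing no flux:
E = |λ_enc|/(2πε₀r) = (3.56×10^-6)/(2π·8.85×10^-12·0.0226) = 2.83×10^6 N/C.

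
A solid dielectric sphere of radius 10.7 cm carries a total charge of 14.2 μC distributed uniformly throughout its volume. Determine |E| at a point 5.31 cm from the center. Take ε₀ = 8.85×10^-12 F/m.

Use a concentric Gaussian sphere at r = 5.31 cm (r < R).
For a uniform sphere the enclosed fraction is (r/R)³, so Q_enc = (14.2 μC)(0.0531/0.107)³ = 1.735e-6 C.
Gauss's law: E·4πr² = Q_enc/ε₀.
E = |Q_enc|/(4πε₀r²) = (1.735×10^-6)/(4π·8.85×10^-12·(0.0531)²) = 5.53e6 N/C.

E = 5.53e6 N/C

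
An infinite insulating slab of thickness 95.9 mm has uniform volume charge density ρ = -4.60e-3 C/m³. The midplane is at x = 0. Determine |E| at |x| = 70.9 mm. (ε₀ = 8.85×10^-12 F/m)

The point |x| = 70.9 mm lies outside the slab (half-thickness 0.04795 m). A symmetric pillbox spanning the full slab encloses Q_enc = ρ·d·A.
Flux = 2EA ⇒ E = |ρ|d/(2ε₀), independent of distance outside.
E = (4.60×10^-3)(0.0959)/(2·8.85×10^-12) = 2.49×10^7 N/C.

E ≈ 2.49×10^7 N/C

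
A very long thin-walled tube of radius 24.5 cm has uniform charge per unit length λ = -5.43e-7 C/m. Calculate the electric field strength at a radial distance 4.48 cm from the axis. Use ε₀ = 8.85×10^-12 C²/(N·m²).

E = 0 (no enclosed charge)

By cylindrical symmetry E is radial; use a coaxial Gaussian cylinder of radius 4.48 cm and length L (r < 24.5 cm, inside the shell).
All the surface charge lies outside this cylinder: Q_enc = 0, hence E = 0.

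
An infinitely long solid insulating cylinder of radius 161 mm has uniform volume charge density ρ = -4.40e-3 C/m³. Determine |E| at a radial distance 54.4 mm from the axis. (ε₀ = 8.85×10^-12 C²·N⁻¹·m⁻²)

Coaxial Gaussian cylinder, radius r = 54.4 mm, length L (r < R).
Charge inside radius r per length L is ρ·πr²·L, so λ_enc = ρπr² = -4.091e-5 C/m.
By Gauss's law (flux through the curved wall only), E·2πrL = λ_enc L/ε₀.
E = |λ_enc|/(2πε₀r) = (4.091e-5)/(2π·8.85×10^-12·0.0544) = 1.35e7 N/C.

|E| ≈ 1.35e7 V/m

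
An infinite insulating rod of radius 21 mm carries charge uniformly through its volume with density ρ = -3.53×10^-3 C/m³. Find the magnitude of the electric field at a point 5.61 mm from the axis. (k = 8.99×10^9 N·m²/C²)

Choose a coaxial cylinder of radius r = 5.61 mm (arbitrary length L) as the Gaussian surface (r < R).
Charge inside radius r per length L is ρ·πr²·L, so λ_enc = ρπr² = -3.49×10^-7 C/m.
Since E is radial and uniform over the curved surface, Φ = E·2πrL = Q_enc/ε₀ = λ_enc L/ε₀.
E = 2k|λ_enc|/r = 2(8.99×10^9)(3.49×10^-7)/(0.00561) = 1.12e6 N/C.

E = 1.12×10^6 N/C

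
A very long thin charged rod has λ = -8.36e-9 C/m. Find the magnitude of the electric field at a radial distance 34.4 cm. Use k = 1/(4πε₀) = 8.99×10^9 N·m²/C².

Coaxial Gaussian cylinder, radius r = 34.4 cm, length L.
Q_enc = λL, so λ_enc = -8.36×10^-9 C/m.
Since E is radial and uniform over the curved surface, Φ = E·2πrL = Q_enc/ε₀ = λ_enc L/ε₀.
E = 2k|λ_enc|/r = 2(8.99×10^9)(8.36e-9)/(0.344) = 437 N/C.

|E| = 437 N/C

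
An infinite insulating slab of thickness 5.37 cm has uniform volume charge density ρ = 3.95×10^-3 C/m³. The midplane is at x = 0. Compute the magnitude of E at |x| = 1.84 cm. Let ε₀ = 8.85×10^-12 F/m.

By symmetry E is perpendicular to the slab. A Gaussian pillbox from −1.84 cm to +1.84 cm (face area A) lies entirely within the slab.
Q_enc = ρ·(2x)·A and flux = 2EA, so 2EA = 2ρxA/ε₀ ⇒ E = |ρ|x/ε₀.
E = (3.95×10^-3)(0.0184)/(8.85×10^-12) = 8.21×10^6 N/C.

8.21×10^6 N/C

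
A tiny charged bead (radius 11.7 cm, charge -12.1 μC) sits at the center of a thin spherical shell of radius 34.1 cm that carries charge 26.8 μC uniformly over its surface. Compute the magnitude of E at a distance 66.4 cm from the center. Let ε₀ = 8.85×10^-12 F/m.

Take a concentric spherical Gaussian surface of radius r = 66.4 cm (r > 34.1 cm, enclosing both).
Q_enc = (-12.1 μC) + (26.8 μC) = 1.47×10^-5 C.
By Gauss's law, ∮E·dA = E·4πr² = Q_enc/ε₀.
E = |Q_enc|/(4πε₀r²) = (1.47×10^-5)/(4π·8.85×10^-12·(0.664)²) = 3.00×10^5 N/C.

|E| = 3.00e5 N/C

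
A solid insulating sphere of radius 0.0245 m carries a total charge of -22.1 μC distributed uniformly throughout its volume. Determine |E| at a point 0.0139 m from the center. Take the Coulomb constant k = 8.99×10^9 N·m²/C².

Take a concentric spherical Gaussian surface of radius r = 0.0139 m (r < R).
For a uniform sphere the enclosed fraction is (r/R)³, so Q_enc = (-22.1 μC)(0.0139/0.0245)³ = -4.036×10^-6 C.
Gauss's law: E·4πr² = Q_enc/ε₀.
E = k|Q_enc|/r² = (8.99×10^9)(4.036×10^-6)/(0.0139)² = 1.88e8 N/C.

E = 1.88×10^8 N/C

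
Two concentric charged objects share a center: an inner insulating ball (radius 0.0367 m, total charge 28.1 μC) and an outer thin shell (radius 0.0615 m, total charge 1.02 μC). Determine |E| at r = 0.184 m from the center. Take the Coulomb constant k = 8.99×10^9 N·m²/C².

By spherical symmetry E is radial; choose a Gaussian sphere of radius r = 0.184 m (r > 0.0615 m, enclosing both).
Q_enc = (28.1 μC) + (1.02 μC) = 2.912×10^-5 C.
By Gauss's law, ∮E·dA = E·4πr² = Q_enc/ε₀.
E = k|Q_enc|/r² = (8.99×10^9)(2.912×10^-5)/(0.184)² = 7.73×10^6 N/C.

|E| ≈ 7.73×10^6 N/C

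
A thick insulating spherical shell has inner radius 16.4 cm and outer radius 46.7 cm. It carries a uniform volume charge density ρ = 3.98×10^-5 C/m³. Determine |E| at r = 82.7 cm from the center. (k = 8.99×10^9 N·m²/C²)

|E| = 2.14×10^5 V/m

Take a concentric spherical Gaussian surface of radius r = 82.7 cm (r > 46.7 cm, enclosing the whole shell).
Q_enc = ρ·(4π/3)(b³ − a³) = (3.98×10^-5)·(4π/3)·((0.467)³ − (0.164)³) = 1.624×10^-5 C.
Since E is radial and uniform over the Gaussian sphere, Φ = E·4πr² = Q_enc/ε₀.
E = k|Q_enc|/r² = (8.99×10^9)(1.624×10^-5)/(0.827)² = 2.14×10^5 N/C.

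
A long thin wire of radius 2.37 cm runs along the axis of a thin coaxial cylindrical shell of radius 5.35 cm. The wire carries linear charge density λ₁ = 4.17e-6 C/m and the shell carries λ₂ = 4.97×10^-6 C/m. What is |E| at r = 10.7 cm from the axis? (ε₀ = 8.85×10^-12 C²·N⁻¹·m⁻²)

Coaxial Gaussian cylinder, radius r = 10.7 cm, length L (r > 5.35 cm, enclosing both).
λ_enc = λ₁ + λ₂ = (4.17e-6) + (4.97e-6) = 9.14e-6 C/m.
Applying ∮E·dA = Q_enc/ε₀ with the end caps contributing no flux:
E = |λ_enc|/(2πε₀r) = (9.14×10^-6)/(2π·8.85×10^-12·0.107) = 1.54×10^6 N/C.

|E| ≈ 1.54×10^6 N/C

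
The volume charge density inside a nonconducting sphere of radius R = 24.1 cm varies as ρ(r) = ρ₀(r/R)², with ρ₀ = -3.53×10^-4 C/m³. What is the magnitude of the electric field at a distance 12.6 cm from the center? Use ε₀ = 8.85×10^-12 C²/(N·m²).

|E| ≈ 2.75×10^5 N/C

By spherical symmetry E is radial; choose a Gaussian sphere of radius r = 12.6 cm (r < R).
Integrate the density: Q_enc = 4π ∫₀^r ρ₀(r'/R)^2 r'² dr' = 4πρ₀ r^5/(5·R²) = -4.851×10^-7 C.
Since E is radial and uniform over the Gaussian sphere, Φ = E·4πr² = Q_enc/ε₀.
E = |Q_enc|/(4πε₀r²) = (4.851e-7)/(4π·8.85×10^-12·(0.126)²) = 2.75×10^5 N/C.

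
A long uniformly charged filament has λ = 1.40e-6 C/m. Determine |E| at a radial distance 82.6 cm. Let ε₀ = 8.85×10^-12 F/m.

By cylindrical symmetry E is radial; use a coaxial Gaussian cylinder of radius 82.6 cm and length L.
Q_enc = λL, so λ_enc = 1.40×10^-6 C/m.
Gauss's law: E·2πrL = λ_enc L/ε₀.
E = |λ_enc|/(2πε₀r) = (1.40e-6)/(2π·8.85×10^-12·0.826) = 3.05e4 N/C.

E ≈ 3.05e4 V/m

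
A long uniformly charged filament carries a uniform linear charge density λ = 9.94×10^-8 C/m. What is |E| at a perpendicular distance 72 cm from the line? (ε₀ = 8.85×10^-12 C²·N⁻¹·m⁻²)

|E| = 2.48×10^3 V/m

Coaxial Gaussian cylinder, radius r = 72 cm, length L.
Q_enc = λL, so λ_enc = 9.94×10^-8 C/m.
Since E is radial and uniform over the curved surface, Φ = E·2πrL = Q_enc/ε₀ = λ_enc L/ε₀.
E = |λ_enc|/(2πε₀r) = (9.94×10^-8)/(2π·8.85×10^-12·0.72) = 2.48×10^3 N/C.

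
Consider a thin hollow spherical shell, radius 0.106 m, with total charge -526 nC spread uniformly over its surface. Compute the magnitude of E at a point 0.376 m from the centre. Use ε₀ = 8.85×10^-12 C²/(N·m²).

Use a concentric Gaussian sphere at r = 0.376 m (r > 0.106 m).
The entire shell is enclosed: Q_enc = -5.26×10^-7 C.
Gauss's law: E·4πr² = Q_enc/ε₀.
E = |Q_enc|/(4πε₀r²) = (5.26×10^-7)/(4π·8.85×10^-12·(0.376)²) = 3.35×10^4 N/C.

3.35e4 N/C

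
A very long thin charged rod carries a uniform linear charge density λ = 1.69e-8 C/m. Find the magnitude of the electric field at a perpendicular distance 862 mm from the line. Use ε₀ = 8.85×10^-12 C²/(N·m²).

By cylindrical symmetry E is radial; use a coaxial Gaussian cylinder of radius 862 mm and length L.
Q_enc = λL, so λ_enc = 1.69×10^-8 C/m.
Since E is radial and uniform over the curved surface, Φ = E·2πrL = Q_enc/ε₀ = λ_enc L/ε₀.
E = |λ_enc|/(2πε₀r) = (1.69e-8)/(2π·8.85×10^-12·0.862) = 353 N/C.

E = 353 N/C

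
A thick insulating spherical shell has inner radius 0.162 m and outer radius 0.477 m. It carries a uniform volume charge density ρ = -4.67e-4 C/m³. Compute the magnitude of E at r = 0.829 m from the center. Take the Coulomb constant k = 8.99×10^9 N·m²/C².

Take a concentric spherical Gaussian surface of radius r = 0.829 m (r > 0.477 m, enclosing the whole shell).
Q_enc = ρ·(4π/3)(b³ − a³) = (-4.67×10^-4)·(4π/3)·((0.477)³ − (0.162)³) = -2.04×10^-4 C.
Since E is radial and uniform over the Gaussian sphere, Φ = E·4πr² = Q_enc/ε₀.
E = k|Q_enc|/r² = (8.99×10^9)(2.04×10^-4)/(0.829)² = 2.67×10^6 N/C.

|E| ≈ 2.67e6 N/C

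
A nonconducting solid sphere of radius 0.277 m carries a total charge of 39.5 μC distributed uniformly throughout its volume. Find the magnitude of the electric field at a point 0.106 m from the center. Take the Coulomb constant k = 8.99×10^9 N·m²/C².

Symmetry ⇒ E = E(r) r̂. Gaussian sphere of radius r = 0.106 m (r < R).
For a uniform sphere the enclosed fraction is (r/R)³, so Q_enc = (39.5 μC)(0.106/0.277)³ = 2.213×10^-6 C.
Applying ∮E·dA = Q_enc/ε₀ with Φ = E(4πr²):
E = k|Q_enc|/r² = (8.99×10^9)(2.213×10^-6)/(0.106)² = 1.77×10^6 N/C.

E ≈ 1.77e6 N/C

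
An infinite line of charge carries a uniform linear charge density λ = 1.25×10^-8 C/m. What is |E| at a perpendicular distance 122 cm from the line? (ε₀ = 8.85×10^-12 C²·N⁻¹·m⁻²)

Take a coaxial cylindrical Gaussian surface of radius r = 122 cm and length L.
Q_enc = λL, so λ_enc = 1.25×10^-8 C/m.
Since E is radial and uniform over the curved surface, Φ = E·2πrL = Q_enc/ε₀ = λ_enc L/ε₀.
E = |λ_enc|/(2πε₀r) = (1.25×10^-8)/(2π·8.85×10^-12·1.22) = 184 N/C.

E ≈ 184 N/C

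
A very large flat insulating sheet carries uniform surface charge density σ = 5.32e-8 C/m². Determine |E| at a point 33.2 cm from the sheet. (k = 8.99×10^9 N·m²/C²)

|E| = 3.01×10^3 V/m

Choose a cylindrical pillbox piercing the sheet, end faces (area A) parallel to it.
Only the two end caps contribute flux: Φ = 2EA. With Q_enc = σA, Gauss's law gives E = |σ|/(2ε₀).
E = 2πk|σ| = 2π(8.99×10^9)(5.32×10^-8) = 3.01×10^3 N/C.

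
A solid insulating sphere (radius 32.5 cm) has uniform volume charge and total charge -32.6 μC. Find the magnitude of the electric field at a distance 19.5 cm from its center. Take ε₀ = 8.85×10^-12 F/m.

|E| = 1.67×10^6 V/m

By spherical symmetry E is radial; choose a Gaussian sphere of radius r = 19.5 cm (r < R).
For a uniform sphere the enclosed fraction is (r/R)³, so Q_enc = (-32.6 μC)(0.195/0.325)³ = -7.042×10^-6 C.
Gauss's law: E·4πr² = Q_enc/ε₀.
E = |Q_enc|/(4πε₀r²) = (7.042×10^-6)/(4π·8.85×10^-12·(0.195)²) = 1.67×10^6 N/C.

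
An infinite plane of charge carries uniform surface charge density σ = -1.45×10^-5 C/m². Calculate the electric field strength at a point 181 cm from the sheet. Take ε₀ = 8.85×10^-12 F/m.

By planar symmetry E is perpendicular to the sheet and uniform; use a Gaussian pillbox with flat faces of area A on each side of the sheet.
Flux Φ = 2EA and Q_enc = σA, so 2EA = σA/ε₀ ⇒ E = |σ|/(2ε₀), independent of distance.
E = |σ|/(2ε₀) = (1.45×10^-5)/(2·8.85×10^-12) = 8.19×10^5 N/C.

|E| ≈ 8.19×10^5 N/C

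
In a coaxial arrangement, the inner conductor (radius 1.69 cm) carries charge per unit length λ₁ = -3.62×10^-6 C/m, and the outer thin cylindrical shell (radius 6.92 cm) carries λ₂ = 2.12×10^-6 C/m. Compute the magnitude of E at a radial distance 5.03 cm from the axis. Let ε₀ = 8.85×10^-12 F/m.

E = 1.29×10^6 V/m

Choose a coaxial cylinder of radius r = 5.03 cm (arbitrary length L) as the Gaussian surface (between the conductors, 1.69 cm < r < 6.92 cm).
Only the inner wire is enclosed; the outer shell contributes nothing inside itself. λ_enc = λ₁ = -3.62×10^-6 C/m.
By Gauss's law (flux through the curved wall only), E·2πrL = λ_enc L/ε₀.
E = |λ_enc|/(2πε₀r) = (3.62×10^-6)/(2π·8.85×10^-12·0.0503) = 1.29×10^6 N/C.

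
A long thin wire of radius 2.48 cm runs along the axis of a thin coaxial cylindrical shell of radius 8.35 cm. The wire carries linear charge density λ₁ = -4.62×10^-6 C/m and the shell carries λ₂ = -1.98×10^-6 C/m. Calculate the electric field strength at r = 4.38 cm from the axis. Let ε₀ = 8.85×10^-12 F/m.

Take a coaxial cylindrical Gaussian surface of radius r = 4.38 cm and length L (between the conductors, 2.48 cm < r < 8.35 cm).
The shell at 8.35 cm lies outside the Gaussian surface, so λ_enc = λ₁ = -4.62×10^-6 C/m.
Since E is radial and uniform over the curved surface, Φ = E·2πrL = Q_enc/ε₀ = λ_enc L/ε₀.
E = |λ_enc|/(2πε₀r) = (4.62e-6)/(2π·8.85×10^-12·0.0438) = 1.90×10^6 N/C.

E ≈ 1.90×10^6 V/m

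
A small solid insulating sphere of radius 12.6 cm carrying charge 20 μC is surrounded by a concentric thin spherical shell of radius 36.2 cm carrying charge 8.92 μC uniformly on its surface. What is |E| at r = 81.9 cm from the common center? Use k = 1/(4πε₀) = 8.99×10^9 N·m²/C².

|E| ≈ 3.88×10^5 V/m

Take a concentric spherical Gaussian surface of radius r = 81.9 cm (r > 36.2 cm, enclosing both).
Q_enc = (20 μC) + (8.92 μC) = 2.892×10^-5 C.
Since E is radial and uniform over the Gaussian sphere, Φ = E·4πr² = Q_enc/ε₀.
E = k|Q_enc|/r² = (8.99×10^9)(2.892×10^-5)/(0.819)² = 3.88e5 N/C.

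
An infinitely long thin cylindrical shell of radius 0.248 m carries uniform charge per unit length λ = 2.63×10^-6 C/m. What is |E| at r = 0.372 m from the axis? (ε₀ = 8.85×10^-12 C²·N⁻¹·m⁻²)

E ≈ 1.27×10^5 V/m

By cylindrical symmetry E is radial; use a coaxial Gaussian cylinder of radius 0.372 m and length L (r > 0.248 m).
The full line charge is enclosed: λ_enc = 2.63×10^-6 C/m.
By Gauss's law (flux through the curved wall only), E·2πrL = λ_enc L/ε₀.
E = |λ_enc|/(2πε₀r) = (2.63×10^-6)/(2π·8.85×10^-12·0.372) = 1.27e5 N/C.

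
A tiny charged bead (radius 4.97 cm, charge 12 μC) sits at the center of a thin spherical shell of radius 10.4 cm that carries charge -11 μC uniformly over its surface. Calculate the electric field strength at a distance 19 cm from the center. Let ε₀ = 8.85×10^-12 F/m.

Take a concentric spherical Gaussian surface of radius r = 19 cm (r > 10.4 cm, enclosing both).
Q_enc = (12 μC) + (-11 μC) = 1.00×10^-6 C.
Applying ∮E·dA = Q_enc/ε₀ with Φ = E(4πr²):
E = |Q_enc|/(4πε₀r²) = (1.00×10^-6)/(4π·8.85×10^-12·(0.19)²) = 2.49×10^5 N/C.

E ≈ 2.49e5 N/C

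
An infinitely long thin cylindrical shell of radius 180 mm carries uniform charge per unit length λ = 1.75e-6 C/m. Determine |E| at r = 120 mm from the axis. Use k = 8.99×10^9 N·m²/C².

E = 0 (no enclosed charge)

Coaxial Gaussian cylinder, radius r = 120 mm, length L (r < 180 mm, inside the shell).
All the surface charge lies outside this cylinder: Q_enc = 0, hence E = 0.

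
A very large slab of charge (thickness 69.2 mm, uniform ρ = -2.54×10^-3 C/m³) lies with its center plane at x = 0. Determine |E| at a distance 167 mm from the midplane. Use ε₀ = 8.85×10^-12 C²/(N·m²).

The point |x| = 167 mm lies outside the slab (half-thickness 0.0346 m). A symmetric pillbox spanning the full slab encloses Q_enc = ρ·d·A.
Flux = 2EA ⇒ E = |ρ|d/(2ε₀), independent of distance outside.
E = (2.54e-3)(0.0692)/(2·8.85×10^-12) = 9.93e6 N/C.

E ≈ 9.93×10^6 N/C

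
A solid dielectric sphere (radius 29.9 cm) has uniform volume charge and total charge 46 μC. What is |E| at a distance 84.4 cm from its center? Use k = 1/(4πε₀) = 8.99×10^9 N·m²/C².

|E| = 5.81e5 V/m

Use a concentric Gaussian sphere at r = 84.4 cm (r > R, so the entire charge is enclosed).
Q_enc = 46 μC = 4.60e-5 C.
Applying ∮E·dA = Q_enc/ε₀ with Φ = E(4πr²):
E = k|Q_enc|/r² = (8.99×10^9)(4.60×10^-5)/(0.844)² = 5.81×10^5 N/C.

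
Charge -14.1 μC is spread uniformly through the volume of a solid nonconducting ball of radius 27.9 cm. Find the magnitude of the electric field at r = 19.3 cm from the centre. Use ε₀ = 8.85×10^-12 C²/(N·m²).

Use a concentric Gaussian sphere at r = 19.3 cm (r < R).
Only the charge within r is enclosed: Q_enc = Q·(r/R)³ = (-14.1 μC)·(19.3 cm/27.9 cm)³ = -4.667e-6 C.
Gauss's law: E·4πr² = Q_enc/ε₀.
E = |Q_enc|/(4πε₀r²) = (4.667×10^-6)/(4π·8.85×10^-12·(0.193)²) = 1.13×10^6 N/C.

|E| = 1.13×10^6 V/m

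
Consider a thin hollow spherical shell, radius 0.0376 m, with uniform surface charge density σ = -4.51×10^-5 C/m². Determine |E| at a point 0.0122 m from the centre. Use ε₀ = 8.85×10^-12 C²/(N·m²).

E = 0

Symmetry ⇒ E = E(r) r̂. Gaussian sphere of radius r = 0.0122 m (inside the shell, r < 0.0376 m).
No charge lies within this surface, so Q_enc = 0 and Gauss's law gives E·4πr² = 0 ⇒ E = 0.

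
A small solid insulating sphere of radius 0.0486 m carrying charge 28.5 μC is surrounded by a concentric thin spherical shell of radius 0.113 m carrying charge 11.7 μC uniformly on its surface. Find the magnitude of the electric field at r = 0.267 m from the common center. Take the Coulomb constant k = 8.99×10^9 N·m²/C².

E ≈ 5.07×10^6 N/C

By spherical symmetry E is radial; choose a Gaussian sphere of radius r = 0.267 m (r > 0.113 m, enclosing both).
Q_enc = (28.5 μC) + (11.7 μC) = 4.02×10^-5 C.
Gauss's law: E·4πr² = Q_enc/ε₀.
E = k|Q_enc|/r² = (8.99×10^9)(4.02e-5)/(0.267)² = 5.07×10^6 N/C.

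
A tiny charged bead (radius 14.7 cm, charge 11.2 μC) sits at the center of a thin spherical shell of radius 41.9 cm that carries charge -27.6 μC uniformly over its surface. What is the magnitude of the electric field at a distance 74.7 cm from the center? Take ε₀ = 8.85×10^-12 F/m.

|E| = 2.64×10^5 N/C

Use a concentric Gaussian sphere at r = 74.7 cm (r > 41.9 cm, enclosing both).
Q_enc = (11.2 μC) + (-27.6 μC) = -1.64×10^-5 C.
Gauss's law: E·4πr² = Q_enc/ε₀.
E = |Q_enc|/(4πε₀r²) = (1.64e-5)/(4π·8.85×10^-12·(0.747)²) = 2.64e5 N/C.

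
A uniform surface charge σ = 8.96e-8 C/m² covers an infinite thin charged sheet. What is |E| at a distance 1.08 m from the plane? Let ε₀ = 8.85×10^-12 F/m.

E ≈ 5.06×10^3 N/C

Choose a cylindrical pillbox piercing the sheet, end faces (area A) parallel to it.
Flux Φ = 2EA and Q_enc = σA, so 2EA = σA/ε₀ ⇒ E = |σ|/(2ε₀), independent of distance.
E = |σ|/(2ε₀) = (8.96×10^-8)/(2·8.85×10^-12) = 5.06×10^3 N/C.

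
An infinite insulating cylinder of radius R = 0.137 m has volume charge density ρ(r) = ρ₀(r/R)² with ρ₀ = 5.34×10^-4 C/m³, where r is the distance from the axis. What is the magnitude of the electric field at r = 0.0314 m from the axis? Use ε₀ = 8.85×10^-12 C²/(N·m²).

E ≈ 2.49×10^4 V/m

By cylindrical symmetry E is radial; use a coaxial Gaussian cylinder of radius 0.0314 m and length L (r < R).
Integrating ρ over the cross-section to radius r: λ_enc = (2πρ₀/R²) ∫₀^r r'^3 dr' = 2πρ₀ r^4/(4·R²) = 4.344×10^-8 C/m.
Gauss's law: E·2πrL = λ_enc L/ε₀.
E = |λ_enc|/(2πε₀r) = (4.344×10^-8)/(2π·8.85×10^-12·0.0314) = 2.49×10^4 N/C.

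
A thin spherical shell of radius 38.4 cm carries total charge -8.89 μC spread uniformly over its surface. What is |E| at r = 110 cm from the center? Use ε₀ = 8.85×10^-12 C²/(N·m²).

|E| = 6.61e4 N/C

By spherical symmetry E is radial; choose a Gaussian sphere of radius r = 110 cm (r > 38.4 cm).
The entire shell is enclosed: Q_enc = -8.89×10^-6 C.
By Gauss's law, ∮E·dA = E·4πr² = Q_enc/ε₀.
E = |Q_enc|/(4πε₀r²) = (8.89×10^-6)/(4π·8.85×10^-12·(1.1)²) = 6.61×10^4 N/C.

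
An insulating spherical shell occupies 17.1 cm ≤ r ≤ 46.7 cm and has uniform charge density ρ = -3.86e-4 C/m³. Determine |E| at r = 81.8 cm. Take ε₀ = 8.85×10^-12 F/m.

Symmetry ⇒ E = E(r) r̂. Gaussian sphere of radius r = 81.8 cm (r > 46.7 cm, enclosing the whole shell).
Q_enc = ρ·(4π/3)(b³ − a³) = (-3.86×10^-4)·(4π/3)·((0.467)³ − (0.171)³) = -1.566e-4 C.
Gauss's law: E·4πr² = Q_enc/ε₀.
E = |Q_enc|/(4πε₀r²) = (1.566e-4)/(4π·8.85×10^-12·(0.818)²) = 2.10×10^6 N/C.

E = 2.10e6 V/m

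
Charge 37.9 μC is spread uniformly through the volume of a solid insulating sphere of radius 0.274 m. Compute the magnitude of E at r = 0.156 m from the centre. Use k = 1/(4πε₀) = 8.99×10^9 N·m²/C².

Symmetry ⇒ E = E(r) r̂. Gaussian sphere of radius r = 0.156 m (r < R).
For a uniform sphere the enclosed fraction is (r/R)³, so Q_enc = (37.9 μC)(0.156/0.274)³ = 6.995e-6 C.
By Gauss's law, ∮E·dA = E·4πr² = Q_enc/ε₀.
E = k|Q_enc|/r² = (8.99×10^9)(6.995×10^-6)/(0.156)² = 2.58×10^6 N/C.

E ≈ 2.58×10^6 N/C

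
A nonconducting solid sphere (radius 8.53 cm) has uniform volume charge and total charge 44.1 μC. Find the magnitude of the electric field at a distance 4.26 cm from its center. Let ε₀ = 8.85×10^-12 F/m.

Symmetry ⇒ E = E(r) r̂. Gaussian sphere of radius r = 4.26 cm (r < R).
For a uniform sphere the enclosed fraction is (r/R)³, so Q_enc = (44.1 μC)(0.0426/0.0853)³ = 5.493×10^-6 C.
Since E is radial and uniform over the Gaussian sphere, Φ = E·4πr² = Q_enc/ε₀.
E = |Q_enc|/(4πε₀r²) = (5.493×10^-6)/(4π·8.85×10^-12·(0.0426)²) = 2.72×10^7 N/C.

|E| = 2.72×10^7 N/C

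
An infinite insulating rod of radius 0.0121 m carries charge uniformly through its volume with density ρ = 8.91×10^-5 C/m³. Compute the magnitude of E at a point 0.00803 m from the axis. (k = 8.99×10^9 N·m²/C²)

E = 4.04×10^4 N/C

By cylindrical symmetry E is radial; use a coaxial Gaussian cylinder of radius 0.00803 m and length L (r < R).
Enclosed charge per unit length: λ_enc = ρ·πr² = (8.91e-5)π(0.00803)² = 1.805×10^-8 C/m.
By Gauss's law (flux through the curved wall only), E·2πrL = λ_enc L/ε₀.
E = 2k|λ_enc|/r = 2(8.99×10^9)(1.805×10^-8)/(0.00803) = 4.04e4 N/C.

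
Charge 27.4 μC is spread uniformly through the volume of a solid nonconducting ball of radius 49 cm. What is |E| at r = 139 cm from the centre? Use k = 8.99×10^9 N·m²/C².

Take a concentric spherical Gaussian surface of radius r = 139 cm (r > R, so the entire charge is enclosed).
Q_enc = 27.4 μC = 2.74×10^-5 C.
By Gauss's law, ∮E·dA = E·4πr² = Q_enc/ε₀.
E = k|Q_enc|/r² = (8.99×10^9)(2.74e-5)/(1.39)² = 1.27e5 N/C.

E = 1.27×10^5 N/C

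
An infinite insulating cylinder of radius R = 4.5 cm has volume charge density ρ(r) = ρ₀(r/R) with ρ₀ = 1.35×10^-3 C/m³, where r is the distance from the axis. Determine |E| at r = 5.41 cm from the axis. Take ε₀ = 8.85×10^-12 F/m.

|E| ≈ 1.90e6 N/C

By cylindrical symmetry E is radial; use a coaxial Gaussian cylinder of radius 5.41 cm and length L (r > R, full charge per length enclosed).
λ_enc = 2π ∫₀^R ρ₀(r'/R)^1 r' dr' = 2πρ₀R²/3 = 5.726×10^-6 C/m.
By Gauss's law (flux through the curved wall only), E·2πrL = λ_enc L/ε₀.
E = |λ_enc|/(2πε₀r) = (5.726×10^-6)/(2π·8.85×10^-12·0.0541) = 1.90×10^6 N/C.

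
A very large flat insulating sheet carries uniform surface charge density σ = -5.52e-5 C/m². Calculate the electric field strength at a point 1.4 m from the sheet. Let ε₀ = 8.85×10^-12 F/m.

Choose a cylindrical pillbox piercing the sheet, end faces (area A) parallel to it.
Flux Φ = 2EA and Q_enc = σA, so 2EA = σA/ε₀ ⇒ E = |σ|/(2ε₀), independent of distance.
E = |σ|/(2ε₀) = (5.52×10^-5)/(2·8.85×10^-12) = 3.12×10^6 N/C.

E = 3.12×10^6 N/C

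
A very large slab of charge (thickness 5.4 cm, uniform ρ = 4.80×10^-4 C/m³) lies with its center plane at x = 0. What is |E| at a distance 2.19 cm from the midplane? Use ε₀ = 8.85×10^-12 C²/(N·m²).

By symmetry E is perpendicular to the slab. A Gaussian pillbox from −2.19 cm to +2.19 cm (face area A) lies entirely within the slab.
Q_enc = ρ·(2x)·A and flux = 2EA, so 2EA = 2ρxA/ε₀ ⇒ E = |ρ|x/ε₀.
E = (4.80×10^-4)(0.0219)/(8.85×10^-12) = 1.19×10^6 N/C.

|E| = 1.19×10^6 N/C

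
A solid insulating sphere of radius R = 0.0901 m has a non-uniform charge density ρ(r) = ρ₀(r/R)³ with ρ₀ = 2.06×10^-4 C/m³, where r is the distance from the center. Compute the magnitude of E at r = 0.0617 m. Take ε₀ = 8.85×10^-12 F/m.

Use a concentric Gaussian sphere at r = 0.0617 m (r < R).
Integrate the density: Q_enc = 4π ∫₀^r ρ₀(r'/R)^3 r'² dr' = 4πρ₀ r^6/(6·R³) = 3.254×10^-8 C.
Applying ∮E·dA = Q_enc/ε₀ with Φ = E(4πr²):
E = |Q_enc|/(4πε₀r²) = (3.254×10^-8)/(4π·8.85×10^-12·(0.0617)²) = 7.69×10^4 N/C.

E ≈ 7.69×10^4 N/C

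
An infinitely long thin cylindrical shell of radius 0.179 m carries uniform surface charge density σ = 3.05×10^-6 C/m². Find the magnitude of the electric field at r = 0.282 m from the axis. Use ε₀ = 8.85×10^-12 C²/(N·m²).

|E| = 2.19×10^5 V/m

By cylindrical symmetry E is radial; use a coaxial Gaussian cylinder of radius 0.282 m and length L (r > 0.179 m).
The whole shell is enclosed: λ_enc = σ·2πR = (3.05e-6)·2π·(0.179) = 3.43×10^-6 C/m.
By Gauss's law (flux through the curved wall only), E·2πrL = λ_enc L/ε₀.
E = |λ_enc|/(2πε₀r) = (3.43×10^-6)/(2π·8.85×10^-12·0.282) = 2.19×10^5 N/C.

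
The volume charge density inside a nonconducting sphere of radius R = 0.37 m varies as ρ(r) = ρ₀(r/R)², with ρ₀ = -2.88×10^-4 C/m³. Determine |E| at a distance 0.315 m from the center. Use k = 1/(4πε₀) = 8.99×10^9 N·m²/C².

By spherical symmetry E is radial; choose a Gaussian sphere of radius r = 0.315 m (r < R).
Q_enc = ∫₀^r ρ(r')·4πr'² dr' = (4πρ₀/R²) ∫₀^r r'^4 dr' = 4πρ₀ r^5/(5·R²) = -1.64×10^-5 C.
Since E is radial and uniform over the Gaussian sphere, Φ = E·4πr² = Q_enc/ε₀.
E = k|Q_enc|/r² = (8.99×10^9)(1.64×10^-5)/(0.315)² = 1.49×10^6 N/C.

|E| ≈ 1.49×10^6 V/m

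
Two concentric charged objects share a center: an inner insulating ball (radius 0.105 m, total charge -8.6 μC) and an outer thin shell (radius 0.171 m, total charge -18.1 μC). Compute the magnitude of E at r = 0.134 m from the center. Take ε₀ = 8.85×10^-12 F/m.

Use a concentric Gaussian sphere at r = 0.134 m (between the bodies, 0.105 m < r < 0.171 m).
The shell at 0.171 m lies outside the Gaussian surface, so Q_enc = -8.6 μC = -8.60e-6 C.
Applying ∮E·dA = Q_enc/ε₀ with Φ = E(4πr²):
E = |Q_enc|/(4πε₀r²) = (8.60×10^-6)/(4π·8.85×10^-12·(0.134)²) = 4.31e6 N/C.

E = 4.31×10^6 N/C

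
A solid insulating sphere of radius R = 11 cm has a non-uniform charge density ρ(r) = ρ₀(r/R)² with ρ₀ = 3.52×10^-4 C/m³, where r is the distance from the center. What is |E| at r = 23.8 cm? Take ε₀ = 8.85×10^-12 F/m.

1.87e5 N/C

Take a concentric spherical Gaussian surface of radius r = 23.8 cm (r > R, all charge enclosed).
Q_enc = 4π ∫₀^R ρ₀(r'/R)^2 r'² dr' = 4πρ₀R³/5 = 1.177×10^-6 C.
Since E is radial and uniform over the Gaussian sphere, Φ = E·4πr² = Q_enc/ε₀.
E = |Q_enc|/(4πε₀r²) = (1.177×10^-6)/(4π·8.85×10^-12·(0.238)²) = 1.87×10^5 N/C.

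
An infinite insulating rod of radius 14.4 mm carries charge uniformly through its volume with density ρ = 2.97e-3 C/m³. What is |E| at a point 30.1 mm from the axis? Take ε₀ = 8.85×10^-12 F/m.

Choose a coaxial cylinder of radius r = 30.1 mm (arbitrary length L) as the Gaussian surface (r > 14.4 mm, full cross-section enclosed).
λ_enc = ρ·πR² = (2.97×10^-3)π(0.0144)² = 1.935e-6 C/m.
Gauss's law: E·2πrL = λ_enc L/ε₀.
E = |λ_enc|/(2πε₀r) = (1.935×10^-6)/(2π·8.85×10^-12·0.0301) = 1.16e6 N/C.

E ≈ 1.16e6 N/C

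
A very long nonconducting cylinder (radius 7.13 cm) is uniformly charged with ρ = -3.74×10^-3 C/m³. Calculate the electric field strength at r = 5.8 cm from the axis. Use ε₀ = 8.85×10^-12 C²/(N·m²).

Take a coaxial cylindrical Gaussian surface of radius r = 5.8 cm and length L (r < R).
Charge inside radius r per length L is ρ·πr²·L, so λ_enc = ρπr² = -3.953×10^-5 C/m.
Since E is radial and uniform over the curved surface, Φ = E·2πrL = Q_enc/ε₀ = λ_enc L/ε₀.
E = |λ_enc|/(2πε₀r) = (3.953×10^-5)/(2π·8.85×10^-12·0.058) = 1.23×10^7 N/C.

|E| = 1.23e7 V/m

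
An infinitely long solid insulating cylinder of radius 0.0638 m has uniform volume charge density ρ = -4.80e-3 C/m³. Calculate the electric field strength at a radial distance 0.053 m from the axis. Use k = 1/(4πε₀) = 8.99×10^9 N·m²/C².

Choose a coaxial cylinder of radius r = 0.053 m (arbitrary length L) as the Gaussian surface (r < R).
Charge inside radius r per length L is ρ·πr²·L, so λ_enc = ρπr² = -4.236e-5 C/m.
Since E is radial and uniform over the curved surface, Φ = E·2πrL = Q_enc/ε₀ = λ_enc L/ε₀.
E = 2k|λ_enc|/r = 2(8.99×10^9)(4.236e-5)/(0.053) = 1.44×10^7 N/C.

E ≈ 1.44×10^7 V/m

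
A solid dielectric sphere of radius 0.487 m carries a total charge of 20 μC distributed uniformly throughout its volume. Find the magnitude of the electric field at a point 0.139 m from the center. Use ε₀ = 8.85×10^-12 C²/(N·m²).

E ≈ 2.16×10^5 N/C

By spherical symmetry E is radial; choose a Gaussian sphere of radius r = 0.139 m (r < R).
For a uniform sphere the enclosed fraction is (r/R)³, so Q_enc = (20 μC)(0.139/0.487)³ = 4.65×10^-7 C.
By Gauss's law, ∮E·dA = E·4πr² = Q_enc/ε₀.
E = |Q_enc|/(4πε₀r²) = (4.65e-7)/(4π·8.85×10^-12·(0.139)²) = 2.16×10^5 N/C.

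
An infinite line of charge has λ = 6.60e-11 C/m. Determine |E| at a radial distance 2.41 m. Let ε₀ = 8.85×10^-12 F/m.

|E| = 0.492 N/C

Choose a coaxial cylinder of radius r = 2.41 m (arbitrary length L) as the Gaussian surface.
Q_enc = λL, so λ_enc = 6.60×10^-11 C/m.
Applying ∮E·dA = Q_enc/ε₀ with the end caps contributing no flux:
E = |λ_enc|/(2πε₀r) = (6.60e-11)/(2π·8.85×10^-12·2.41) = 0.492 N/C.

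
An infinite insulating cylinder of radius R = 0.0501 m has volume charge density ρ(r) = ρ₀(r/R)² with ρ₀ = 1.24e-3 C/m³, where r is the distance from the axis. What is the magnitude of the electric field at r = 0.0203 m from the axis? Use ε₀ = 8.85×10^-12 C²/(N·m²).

Choose a coaxial cylinder of radius r = 0.0203 m (arbitrary length L) as the Gaussian surface (r < R).
λ_enc = ∫₀^r ρ(r')·2πr' dr' = (2πρ₀/R²)·r^4/4 = 1.318×10^-7 C/m.
Applying ∮E·dA = Q_enc/ε₀ with the end caps contributing no flux:
E = |λ_enc|/(2πε₀r) = (1.318×10^-7)/(2π·8.85×10^-12·0.0203) = 1.17×10^5 N/C.

E ≈ 1.17×10^5 V/m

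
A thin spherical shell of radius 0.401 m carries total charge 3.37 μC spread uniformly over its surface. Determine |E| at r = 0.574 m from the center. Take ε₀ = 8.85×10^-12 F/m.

|E| = 9.20×10^4 V/m

Use a concentric Gaussian sphere at r = 0.574 m (r > 0.401 m).
The entire shell is enclosed: Q_enc = 3.37×10^-6 C.
Since E is radial and uniform over the Gaussian sphere, Φ = E·4πr² = Q_enc/ε₀.
E = |Q_enc|/(4πε₀r²) = (3.37×10^-6)/(4π·8.85×10^-12·(0.574)²) = 9.20e4 N/C.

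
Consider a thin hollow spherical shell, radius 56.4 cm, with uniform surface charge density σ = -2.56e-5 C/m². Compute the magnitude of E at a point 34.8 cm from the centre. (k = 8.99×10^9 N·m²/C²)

E = 0

Symmetry ⇒ E = E(r) r̂. Gaussian sphere of radius r = 34.8 cm (inside the shell, r < 56.4 cm).
All the charge is outside the Gaussian surface: Q_enc = 0, hence E = 0 everywhere inside the shell.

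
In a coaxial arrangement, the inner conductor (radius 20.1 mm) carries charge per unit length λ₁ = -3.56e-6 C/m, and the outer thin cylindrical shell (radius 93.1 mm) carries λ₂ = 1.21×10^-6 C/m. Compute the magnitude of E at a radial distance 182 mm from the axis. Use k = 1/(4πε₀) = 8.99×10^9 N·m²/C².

E = 2.32×10^5 N/C

Coaxial Gaussian cylinder, radius r = 182 mm, length L (r > 93.1 mm, enclosing both).
λ_enc = λ₁ + λ₂ = (-3.56e-6) + (1.21×10^-6) = -2.35×10^-6 C/m.
Gauss's law: E·2πrL = λ_enc L/ε₀.
E = 2k|λ_enc|/r = 2(8.99×10^9)(2.35×10^-6)/(0.182) = 2.32e5 N/C.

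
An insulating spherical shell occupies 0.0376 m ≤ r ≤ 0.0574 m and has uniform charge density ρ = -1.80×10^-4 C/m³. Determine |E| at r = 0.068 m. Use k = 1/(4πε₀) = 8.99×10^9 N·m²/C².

E = 1.99×10^5 V/m

Symmetry ⇒ E = E(r) r̂. Gaussian sphere of radius r = 0.068 m (r > 0.0574 m, enclosing the whole shell).
Q_enc = ρ·(4π/3)(b³ − a³) = (-1.80×10^-4)·(4π/3)·((0.0574)³ − (0.0376)³) = -1.025e-7 C.
Gauss's law: E·4πr² = Q_enc/ε₀.
E = k|Q_enc|/r² = (8.99×10^9)(1.025×10^-7)/(0.068)² = 1.99×10^5 N/C.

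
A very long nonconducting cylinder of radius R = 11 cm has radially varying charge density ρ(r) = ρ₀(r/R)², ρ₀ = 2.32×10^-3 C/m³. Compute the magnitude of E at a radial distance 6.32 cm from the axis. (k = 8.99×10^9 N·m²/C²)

Choose a coaxial cylinder of radius r = 6.32 cm (arbitrary length L) as the Gaussian surface (r < R).
Integrating ρ over the cross-section to radius r: λ_enc = (2πρ₀/R²) ∫₀^r r'^3 dr' = 2πρ₀ r^4/(4·R²) = 4.805e-6 C/m.
Gauss's law: E·2πrL = λ_enc L/ε₀.
E = 2k|λ_enc|/r = 2(8.99×10^9)(4.805×10^-6)/(0.0632) = 1.37×10^6 N/C.

E = 1.37×10^6 V/m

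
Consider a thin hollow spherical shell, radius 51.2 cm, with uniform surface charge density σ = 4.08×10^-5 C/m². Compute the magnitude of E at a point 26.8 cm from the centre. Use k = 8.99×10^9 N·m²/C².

E = 0

Take a concentric spherical Gaussian surface of radius r = 26.8 cm (inside the shell, r < 51.2 cm).
No charge lies within this surface, so Q_enc = 0 and Gauss's law gives E·4πr² = 0 ⇒ E = 0.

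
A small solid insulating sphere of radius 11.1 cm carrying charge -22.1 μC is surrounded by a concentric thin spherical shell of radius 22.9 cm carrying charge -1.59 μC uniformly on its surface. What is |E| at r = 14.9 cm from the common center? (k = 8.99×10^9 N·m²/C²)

|E| ≈ 8.95e6 N/C

Take a concentric spherical Gaussian surface of radius r = 14.9 cm (between the bodies, 11.1 cm < r < 22.9 cm).
The shell at 22.9 cm lies outside the Gaussian surface, so Q_enc = -22.1 μC = -2.21e-5 C.
Gauss's law: E·4πr² = Q_enc/ε₀.
E = k|Q_enc|/r² = (8.99×10^9)(2.21e-5)/(0.149)² = 8.95×10^6 N/C.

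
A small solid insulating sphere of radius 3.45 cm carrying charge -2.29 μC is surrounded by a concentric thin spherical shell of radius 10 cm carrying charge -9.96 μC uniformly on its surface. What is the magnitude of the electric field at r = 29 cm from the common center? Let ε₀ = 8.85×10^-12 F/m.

|E| ≈ 1.31×10^6 V/m

Symmetry ⇒ E = E(r) r̂. Gaussian sphere of radius r = 29 cm (r > 10 cm, enclosing both).
Q_enc = (-2.29 μC) + (-9.96 μC) = -1.225×10^-5 C.
Since E is radial and uniform over the Gaussian sphere, Φ = E·4πr² = Q_enc/ε₀.
E = |Q_enc|/(4πε₀r²) = (1.225×10^-5)/(4π·8.85×10^-12·(0.29)²) = 1.31e6 N/C.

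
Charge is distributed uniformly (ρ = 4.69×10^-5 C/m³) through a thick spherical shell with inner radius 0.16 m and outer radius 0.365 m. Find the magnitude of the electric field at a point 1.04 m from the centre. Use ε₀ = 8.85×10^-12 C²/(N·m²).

Symmetry ⇒ E = E(r) r̂. Gaussian sphere of radius r = 1.04 m (r > 0.365 m, enclosing the whole shell).
Q_enc = ρ·(4π/3)(b³ − a³) = (4.69e-5)·(4π/3)·((0.365)³ − (0.16)³) = 8.748×10^-6 C.
Gauss's law: E·4πr² = Q_enc/ε₀.
E = |Q_enc|/(4πε₀r²) = (8.748×10^-6)/(4π·8.85×10^-12·(1.04)²) = 7.27×10^4 N/C.

|E| ≈ 7.27e4 V/m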